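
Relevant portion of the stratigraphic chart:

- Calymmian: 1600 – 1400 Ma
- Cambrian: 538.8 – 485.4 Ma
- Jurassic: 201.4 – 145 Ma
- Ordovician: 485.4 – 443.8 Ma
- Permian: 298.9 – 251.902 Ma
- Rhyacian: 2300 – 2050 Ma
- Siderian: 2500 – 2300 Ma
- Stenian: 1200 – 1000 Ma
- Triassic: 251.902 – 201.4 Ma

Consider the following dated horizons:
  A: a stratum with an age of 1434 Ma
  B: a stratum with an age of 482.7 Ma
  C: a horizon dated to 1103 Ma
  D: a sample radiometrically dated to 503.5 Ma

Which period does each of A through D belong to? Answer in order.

A — Calymmian; B — Ordovician; C — Stenian; D — Cambrian

A: 1434 Ma lies in 1600–1400 Ma, so Calymmian.
B: 482.7 Ma lies in 485.4–443.8 Ma, so Ordovician.
C: 1103 Ma lies in 1200–1000 Ma, so Stenian.
D: 503.5 Ma lies in 538.8–485.4 Ma, so Cambrian.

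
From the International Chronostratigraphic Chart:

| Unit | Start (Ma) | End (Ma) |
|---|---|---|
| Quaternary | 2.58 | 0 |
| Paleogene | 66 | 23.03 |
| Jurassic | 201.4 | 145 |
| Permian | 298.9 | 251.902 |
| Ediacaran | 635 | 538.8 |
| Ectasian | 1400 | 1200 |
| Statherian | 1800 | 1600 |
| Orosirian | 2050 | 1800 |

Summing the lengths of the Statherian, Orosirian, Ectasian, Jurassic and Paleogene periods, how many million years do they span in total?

Each duration: Statherian = 200; Orosirian = 250; Ectasian = 200; Jurassic = 56.4; Paleogene = 42.97.
Sum: 200 + 250 + 200 + 56.4 + 42.97 = 749.37 Myr.

749.37 million years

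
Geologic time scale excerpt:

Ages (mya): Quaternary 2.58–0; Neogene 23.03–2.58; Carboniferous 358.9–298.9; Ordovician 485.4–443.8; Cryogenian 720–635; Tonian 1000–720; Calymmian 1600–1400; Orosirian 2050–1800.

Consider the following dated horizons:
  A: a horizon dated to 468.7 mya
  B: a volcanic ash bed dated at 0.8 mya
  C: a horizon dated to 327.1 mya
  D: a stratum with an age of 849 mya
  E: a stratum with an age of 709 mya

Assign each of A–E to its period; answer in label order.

Match each age against the start–end ranges in the excerpt: A = 468.7 Ma → Ordovician (485.4–443.8); B = 0.8 Ma → Quaternary (2.58–0); C = 327.1 Ma → Carboniferous (358.9–298.9); D = 849 Ma → Tonian (1000–720); E = 709 Ma → Cryogenian (720–635).

A — Ordovician; B — Quaternary; C — Carboniferous; D — Tonian; E — Cryogenian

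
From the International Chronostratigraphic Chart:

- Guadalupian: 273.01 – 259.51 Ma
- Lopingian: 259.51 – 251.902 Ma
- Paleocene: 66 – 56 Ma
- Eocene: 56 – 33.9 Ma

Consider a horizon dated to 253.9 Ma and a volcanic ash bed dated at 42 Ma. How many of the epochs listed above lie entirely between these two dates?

1

The older date is 253.9 Ma and the younger is 42 Ma.
Epochs with start < 253.9 and end > 42 Ma: Paleocene (66–56).
That is 1 complete epoch.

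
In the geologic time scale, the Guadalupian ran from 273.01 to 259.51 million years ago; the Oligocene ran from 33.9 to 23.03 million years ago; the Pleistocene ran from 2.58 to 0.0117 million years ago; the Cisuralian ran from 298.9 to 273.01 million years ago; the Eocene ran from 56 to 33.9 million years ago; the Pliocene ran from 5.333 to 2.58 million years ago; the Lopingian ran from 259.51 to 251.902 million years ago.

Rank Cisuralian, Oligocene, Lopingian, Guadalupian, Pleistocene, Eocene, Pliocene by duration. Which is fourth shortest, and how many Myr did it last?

Durations: Cisuralian 25.89; Oligocene 10.87; Lopingian 7.608; Guadalupian 13.5; Pleistocene 2.5683; Eocene 22.1; Pliocene 2.753 Myr.
Sorted shortest-first: Pleistocene (2.5683), Pliocene (2.753), Lopingian (7.608), Oligocene (10.87), Guadalupian (13.5), Eocene (22.1), Cisuralian (25.89).
The fourth shortest is Oligocene at 10.87 Myr.

Oligocene, 10.87 million years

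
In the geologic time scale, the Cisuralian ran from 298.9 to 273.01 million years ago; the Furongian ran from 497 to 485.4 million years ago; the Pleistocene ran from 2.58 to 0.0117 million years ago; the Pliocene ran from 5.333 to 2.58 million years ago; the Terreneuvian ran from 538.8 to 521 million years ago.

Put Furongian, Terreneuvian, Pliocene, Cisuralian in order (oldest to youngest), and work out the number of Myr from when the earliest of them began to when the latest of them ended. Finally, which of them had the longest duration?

Terreneuvian, Furongian, Cisuralian, Pliocene; total span 536.22 Myr; longest is Cisuralian

From the excerpt: Furongian 497–485.4; Terreneuvian 538.8–521; Pliocene 5.333–2.58; Cisuralian 298.9–273.01 (Ma).
Larger Ma is earlier, so the oldest is Terreneuvian and the youngest is Pliocene; oldest to youngest: Terreneuvian, Furongian, Cisuralian, Pliocene.
Oldest start 538.8 minus youngest end 2.58 gives 536.22 Myr overall.
Individual lengths (start − end): Furongian 11.6; Terreneuvian 17.8; Cisuralian 25.89; Pliocene 2.753. The largest is Cisuralian at 25.89 Myr.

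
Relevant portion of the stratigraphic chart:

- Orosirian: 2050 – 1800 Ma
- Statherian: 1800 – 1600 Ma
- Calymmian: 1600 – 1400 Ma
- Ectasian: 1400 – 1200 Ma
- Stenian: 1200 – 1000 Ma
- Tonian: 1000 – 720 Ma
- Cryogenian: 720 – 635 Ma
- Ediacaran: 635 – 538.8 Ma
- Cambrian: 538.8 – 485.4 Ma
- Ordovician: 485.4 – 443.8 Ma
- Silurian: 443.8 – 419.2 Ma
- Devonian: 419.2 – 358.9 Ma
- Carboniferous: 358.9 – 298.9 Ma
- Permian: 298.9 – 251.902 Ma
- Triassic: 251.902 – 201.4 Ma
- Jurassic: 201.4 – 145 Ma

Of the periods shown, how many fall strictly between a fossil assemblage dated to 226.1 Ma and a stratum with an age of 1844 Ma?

The older date is 1844 Ma and the younger is 226.1 Ma.
Periods with start < 1844 and end > 226.1 Ma: Statherian (1800–1600), Calymmian (1600–1400), Ectasian (1400–1200), Stenian (1200–1000), Tonian (1000–720), Cryogenian (720–635), Ediacaran (635–538.8), Cambrian (538.8–485.4), Ordovician (485.4–443.8), Silurian (443.8–419.2), Devonian (419.2–358.9), Carboniferous (358.9–298.9), Permian (298.9–251.902).
That is 13 complete periods.

13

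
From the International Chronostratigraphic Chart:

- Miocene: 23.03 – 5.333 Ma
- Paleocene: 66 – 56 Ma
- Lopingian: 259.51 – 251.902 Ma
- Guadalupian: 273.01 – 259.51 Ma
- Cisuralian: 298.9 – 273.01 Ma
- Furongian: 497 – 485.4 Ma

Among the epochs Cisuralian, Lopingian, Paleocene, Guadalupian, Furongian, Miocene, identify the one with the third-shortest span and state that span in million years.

Furongian, 11.6 million years

Durations: Cisuralian 25.89; Lopingian 7.608; Paleocene 10; Guadalupian 13.5; Furongian 11.6; Miocene 17.697 Myr.
Sorted shortest-first: Lopingian (7.608), Paleocene (10), Furongian (11.6), Guadalupian (13.5), Miocene (17.697), Cisuralian (25.89).
The third shortest is Furongian at 11.6 Myr.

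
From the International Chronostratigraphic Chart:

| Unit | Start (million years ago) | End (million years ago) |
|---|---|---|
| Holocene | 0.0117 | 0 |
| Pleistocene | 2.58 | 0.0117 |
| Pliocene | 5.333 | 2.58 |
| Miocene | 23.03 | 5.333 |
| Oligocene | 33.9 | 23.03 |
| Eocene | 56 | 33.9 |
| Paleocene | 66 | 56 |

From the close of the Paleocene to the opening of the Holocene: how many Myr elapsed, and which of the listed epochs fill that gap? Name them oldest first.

55.9883 million years; Eocene, Oligocene, Miocene, Pliocene, Pleistocene

End of Paleocene = 56 Ma; start of Holocene = 0.0117 Ma.
Gap = 56 − 0.0117 = 55.9883 Myr.
Epochs wholly inside 56–0.0117 Ma: Eocene (56–33.9), Oligocene (33.9–23.03), Miocene (23.03–5.333), Pliocene (5.333–2.58), Pleistocene (2.58–0.0117).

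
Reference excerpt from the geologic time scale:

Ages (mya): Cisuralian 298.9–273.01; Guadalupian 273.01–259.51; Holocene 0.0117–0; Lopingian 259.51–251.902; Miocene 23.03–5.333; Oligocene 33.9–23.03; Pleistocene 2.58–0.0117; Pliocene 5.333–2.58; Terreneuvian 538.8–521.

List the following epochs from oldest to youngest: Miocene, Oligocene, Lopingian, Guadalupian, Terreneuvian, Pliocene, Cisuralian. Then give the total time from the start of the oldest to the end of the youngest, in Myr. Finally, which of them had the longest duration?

Terreneuvian, Cisuralian, Guadalupian, Lopingian, Oligocene, Miocene, Pliocene; total span 536.22 Myr; longest is Cisuralian

Start ages (Ma): Terreneuvian 538.8, Cisuralian 298.9, Guadalupian 273.01, Lopingian 259.51, Oligocene 33.9, Miocene 23.03, Pliocene 5.333.
Ordered oldest to youngest: Terreneuvian, Cisuralian, Guadalupian, Lopingian, Oligocene, Miocene, Pliocene.
Span = 538.8 − 2.58 = 536.22 Myr.
Durations: Oligocene 10.87, Lopingian 7.608, Cisuralian 25.89, Guadalupian 13.5, Pliocene 2.753, Miocene 17.697, Terreneuvian 17.8 → longest is Cisuralian (25.89 Myr).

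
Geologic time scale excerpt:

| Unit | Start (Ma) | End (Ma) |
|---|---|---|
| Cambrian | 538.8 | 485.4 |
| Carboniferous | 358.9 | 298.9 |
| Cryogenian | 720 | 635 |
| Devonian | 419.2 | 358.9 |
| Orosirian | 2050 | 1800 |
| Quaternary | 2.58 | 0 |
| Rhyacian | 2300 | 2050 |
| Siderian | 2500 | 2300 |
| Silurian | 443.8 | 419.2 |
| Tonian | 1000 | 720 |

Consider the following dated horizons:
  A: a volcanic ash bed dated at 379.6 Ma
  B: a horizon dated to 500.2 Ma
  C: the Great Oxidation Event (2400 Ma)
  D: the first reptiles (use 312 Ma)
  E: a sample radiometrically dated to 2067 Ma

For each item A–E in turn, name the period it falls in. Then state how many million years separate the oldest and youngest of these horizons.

A: 379.6 Ma lies in 419.2–358.9 Ma, so Devonian.
B: 500.2 Ma lies in 538.8–485.4 Ma, so Cambrian.
C: 2400 Ma lies in 2500–2300 Ma, so Siderian.
D: 312 Ma lies in 358.9–298.9 Ma, so Carboniferous.
E: 2067 Ma lies in 2300–2050 Ma, so Rhyacian.
Oldest = 2400 Ma, youngest = 312 Ma → span 2088 Myr.

A — Devonian; B — Cambrian; C — Siderian; D — Carboniferous; E — Rhyacian; span 2088 million years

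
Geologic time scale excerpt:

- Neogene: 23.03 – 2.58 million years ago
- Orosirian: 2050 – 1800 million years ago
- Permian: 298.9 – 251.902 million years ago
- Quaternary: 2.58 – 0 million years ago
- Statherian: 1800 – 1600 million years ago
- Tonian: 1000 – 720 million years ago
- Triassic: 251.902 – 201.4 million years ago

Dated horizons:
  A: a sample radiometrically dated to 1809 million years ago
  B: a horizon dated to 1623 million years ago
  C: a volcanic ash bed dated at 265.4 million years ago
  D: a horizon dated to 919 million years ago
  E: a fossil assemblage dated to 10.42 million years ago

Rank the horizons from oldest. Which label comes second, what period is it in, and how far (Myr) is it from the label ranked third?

B, in the Statherian; 704 million years to D

Larger Ma means older, so oldest first: A 1809 > B 1623 > D 919 > C 265.4 > E 10.42.
Counting 2 along gives B (1623 Ma); the excerpt puts that inside the Statherian, 1800–1600 Ma.
Next in line is D (919 Ma), and 1623 − 919 = 704 Myr.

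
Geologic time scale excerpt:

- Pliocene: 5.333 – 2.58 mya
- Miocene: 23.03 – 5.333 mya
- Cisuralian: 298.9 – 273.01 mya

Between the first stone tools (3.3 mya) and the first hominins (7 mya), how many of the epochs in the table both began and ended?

Checking each listed span, none has both start < 7 Ma and end > 3.3 Ma — every epoch straddles one of the two dates or lies outside them — so the count is 0.

0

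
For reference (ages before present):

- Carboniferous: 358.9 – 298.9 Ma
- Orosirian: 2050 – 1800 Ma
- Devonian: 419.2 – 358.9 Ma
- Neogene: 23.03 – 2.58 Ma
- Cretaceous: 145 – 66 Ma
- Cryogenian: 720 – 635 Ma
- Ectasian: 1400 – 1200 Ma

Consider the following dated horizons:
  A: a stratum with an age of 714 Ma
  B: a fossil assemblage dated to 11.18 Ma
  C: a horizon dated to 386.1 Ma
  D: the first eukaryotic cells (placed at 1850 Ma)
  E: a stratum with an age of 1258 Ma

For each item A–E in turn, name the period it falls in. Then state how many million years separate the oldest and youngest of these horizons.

Match each age against the start–end ranges in the excerpt: A = 714 Ma → Cryogenian (720–635); B = 11.18 Ma → Neogene (23.03–2.58); C = 386.1 Ma → Devonian (419.2–358.9); D = 1850 Ma → Orosirian (2050–1800); E = 1258 Ma → Ectasian (1400–1200).
The largest age is 1850 Ma and the smallest is 11.18 Ma; their difference is 1838.82 Myr.

A — Cryogenian; B — Neogene; C — Devonian; D — Orosirian; E — Ectasian; span 1838.82 million years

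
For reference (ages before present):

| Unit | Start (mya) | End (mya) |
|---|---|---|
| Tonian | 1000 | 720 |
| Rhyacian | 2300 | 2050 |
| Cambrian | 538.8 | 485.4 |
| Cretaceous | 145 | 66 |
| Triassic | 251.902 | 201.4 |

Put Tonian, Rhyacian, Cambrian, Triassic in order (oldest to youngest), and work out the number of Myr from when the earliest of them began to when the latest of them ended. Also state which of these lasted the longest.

Rhyacian → Tonian → Cambrian → Triassic; total span 2098.6 Myr; longest is Tonian

From the excerpt: Tonian 1000–720; Rhyacian 2300–2050; Cambrian 538.8–485.4; Triassic 251.902–201.4 (Ma).
Larger Ma is earlier, so the oldest is Rhyacian and the youngest is Triassic; oldest to youngest: Rhyacian, Tonian, Cambrian, Triassic.
Oldest start 2300 minus youngest end 201.4 gives 2098.6 Myr overall.
Individual lengths (start − end): Rhyacian 250; Cambrian 53.4; Triassic 50.502; Tonian 280. The largest is Tonian at 280 Myr.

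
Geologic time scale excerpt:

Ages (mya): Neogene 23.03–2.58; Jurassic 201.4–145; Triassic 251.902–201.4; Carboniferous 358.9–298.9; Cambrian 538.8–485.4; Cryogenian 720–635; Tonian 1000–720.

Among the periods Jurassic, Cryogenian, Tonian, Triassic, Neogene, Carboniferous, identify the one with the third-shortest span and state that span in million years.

Durations: Jurassic 56.4; Cryogenian 85; Tonian 280; Triassic 50.502; Neogene 20.45; Carboniferous 60 Myr.
Sorted shortest-first: Neogene (20.45), Triassic (50.502), Jurassic (56.4), Carboniferous (60), Cryogenian (85), Tonian (280).
The third shortest is Jurassic at 56.4 Myr.

Jurassic, 56.4 million years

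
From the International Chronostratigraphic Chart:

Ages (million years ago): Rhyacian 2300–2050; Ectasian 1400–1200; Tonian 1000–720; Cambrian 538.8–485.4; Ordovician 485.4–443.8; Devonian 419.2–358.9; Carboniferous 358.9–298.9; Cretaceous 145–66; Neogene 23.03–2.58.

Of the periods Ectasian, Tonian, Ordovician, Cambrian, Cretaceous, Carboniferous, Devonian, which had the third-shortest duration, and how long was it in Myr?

Start − end for each: Ectasian 1400 − 1200 = 200; Tonian 1000 − 720 = 280; Ordovician 485.4 − 443.8 = 41.6; Cambrian 538.8 − 485.4 = 53.4; Cretaceous 145 − 66 = 79; Carboniferous 358.9 − 298.9 = 60; Devonian 419.2 − 358.9 = 60.3.
Ranking these from shortest: Ordovician < Cambrian < Carboniferous < Devonian < Cretaceous < Ectasian < Tonian.
Position 3 in that ranking is Carboniferous, which lasted 60 Myr.

Carboniferous, 60 million years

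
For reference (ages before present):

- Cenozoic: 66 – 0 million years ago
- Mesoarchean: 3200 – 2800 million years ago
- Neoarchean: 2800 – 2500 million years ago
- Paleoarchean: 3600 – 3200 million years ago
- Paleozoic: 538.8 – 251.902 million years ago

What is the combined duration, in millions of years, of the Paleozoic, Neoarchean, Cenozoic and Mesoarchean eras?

1052.898 million years

Each duration: Paleozoic = 286.898; Neoarchean = 300; Cenozoic = 66; Mesoarchean = 400.
Sum: 286.898 + 300 + 66 + 400 = 1052.898 Myr.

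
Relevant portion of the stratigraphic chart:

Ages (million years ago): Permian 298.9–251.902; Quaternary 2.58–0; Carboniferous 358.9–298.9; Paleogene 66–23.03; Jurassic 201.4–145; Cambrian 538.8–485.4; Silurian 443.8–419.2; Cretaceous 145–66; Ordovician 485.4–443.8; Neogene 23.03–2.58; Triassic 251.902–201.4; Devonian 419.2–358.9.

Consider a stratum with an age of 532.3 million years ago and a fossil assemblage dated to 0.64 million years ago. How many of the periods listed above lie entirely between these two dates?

The older date is 532.3 Ma and the younger is 0.64 Ma.
Periods with start < 532.3 and end > 0.64 Ma: Ordovician (485.4–443.8), Silurian (443.8–419.2), Devonian (419.2–358.9), Carboniferous (358.9–298.9), Permian (298.9–251.902), Triassic (251.902–201.4), Jurassic (201.4–145), Cretaceous (145–66), Paleogene (66–23.03), Neogene (23.03–2.58).
That is 10 complete periods.

10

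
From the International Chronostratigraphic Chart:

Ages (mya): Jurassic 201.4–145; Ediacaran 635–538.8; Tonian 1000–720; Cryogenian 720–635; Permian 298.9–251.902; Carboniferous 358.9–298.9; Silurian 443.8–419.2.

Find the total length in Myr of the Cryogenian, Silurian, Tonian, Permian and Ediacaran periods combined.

532.798 million years

Duration is start − end for each: (720 − 635) + (443.8 − 419.2) + (1000 − 720) + (298.9 − 251.902) + (635 − 538.8).
That is 85 + 24.6 + 280 + 46.998 + 96.2, which totals 532.798 million years.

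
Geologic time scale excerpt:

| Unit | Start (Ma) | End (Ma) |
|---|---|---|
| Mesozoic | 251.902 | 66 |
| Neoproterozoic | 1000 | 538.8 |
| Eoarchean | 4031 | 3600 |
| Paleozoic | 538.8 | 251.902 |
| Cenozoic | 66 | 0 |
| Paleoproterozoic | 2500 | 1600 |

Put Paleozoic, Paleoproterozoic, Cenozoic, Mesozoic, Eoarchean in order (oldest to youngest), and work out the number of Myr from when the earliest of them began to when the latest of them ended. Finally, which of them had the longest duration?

Eoarchean → Paleoproterozoic → Paleozoic → Mesozoic → Cenozoic; total span 4031 Myr; longest is Paleoproterozoic

From the excerpt: Paleozoic 538.8–251.902; Paleoproterozoic 2500–1600; Cenozoic 66–0; Mesozoic 251.902–66; Eoarchean 4031–3600 (Ma).
Larger Ma is earlier, so the oldest is Eoarchean and the youngest is Cenozoic; oldest to youngest: Eoarchean, Paleoproterozoic, Paleozoic, Mesozoic, Cenozoic.
Oldest start 4031 minus youngest end 0 gives 4031 Myr overall.
Individual lengths (start − end): Cenozoic 66; Mesozoic 185.902; Eoarchean 431; Paleozoic 286.898; Paleoproterozoic 900. The largest is Paleoproterozoic at 900 Myr.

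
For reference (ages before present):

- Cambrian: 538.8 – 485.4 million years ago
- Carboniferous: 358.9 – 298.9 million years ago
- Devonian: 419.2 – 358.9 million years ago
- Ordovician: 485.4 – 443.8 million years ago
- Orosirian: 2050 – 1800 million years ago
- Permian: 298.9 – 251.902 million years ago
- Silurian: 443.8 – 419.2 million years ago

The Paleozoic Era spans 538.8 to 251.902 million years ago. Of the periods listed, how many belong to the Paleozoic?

Periods inside 538.8–251.902 Ma: Cambrian, Ordovician, Silurian, Devonian, Carboniferous, Permian — 6 in total.

6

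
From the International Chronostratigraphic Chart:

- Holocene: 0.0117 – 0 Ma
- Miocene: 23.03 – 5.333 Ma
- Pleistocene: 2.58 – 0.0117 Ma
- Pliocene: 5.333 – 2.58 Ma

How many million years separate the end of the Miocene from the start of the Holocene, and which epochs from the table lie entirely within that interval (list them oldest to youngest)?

5.3213 million years; Pliocene, Pleistocene

End of Miocene = 5.333 Ma; start of Holocene = 0.0117 Ma.
Gap = 5.333 − 0.0117 = 5.3213 Myr.
Epochs wholly inside 5.333–0.0117 Ma: Pliocene (5.333–2.58), Pleistocene (2.58–0.0117).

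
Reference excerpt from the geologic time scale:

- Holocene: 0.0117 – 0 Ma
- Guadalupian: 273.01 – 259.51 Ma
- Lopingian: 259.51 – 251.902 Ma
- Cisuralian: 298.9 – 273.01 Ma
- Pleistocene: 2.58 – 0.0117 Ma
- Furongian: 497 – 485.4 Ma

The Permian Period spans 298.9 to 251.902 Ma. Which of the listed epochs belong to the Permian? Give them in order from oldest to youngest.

Cisuralian, Guadalupian, Lopingian

Epochs with both bounds inside 298.9–251.902 Ma: Cisuralian (298.9–273.01), Guadalupian (273.01–259.51), Lopingian (259.51–251.902).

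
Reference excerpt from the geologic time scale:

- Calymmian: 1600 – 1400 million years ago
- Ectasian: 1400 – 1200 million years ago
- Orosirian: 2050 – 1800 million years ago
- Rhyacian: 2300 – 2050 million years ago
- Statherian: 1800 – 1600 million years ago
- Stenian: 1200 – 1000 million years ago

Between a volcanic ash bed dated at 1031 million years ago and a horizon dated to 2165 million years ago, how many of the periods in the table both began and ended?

4

2165 Ma sits inside the Rhyacian (2300–2050) and 1031 Ma inside the Stenian (1200–1000); neither of those is wholly between the two dates.
The listed periods lying completely between them are Orosirian, Statherian, Calymmian, Ectasian — 4 in all.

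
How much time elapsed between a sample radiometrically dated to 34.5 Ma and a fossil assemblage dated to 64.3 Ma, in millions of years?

29.8 million years

64.3 − 34.5 = 29.8 million years.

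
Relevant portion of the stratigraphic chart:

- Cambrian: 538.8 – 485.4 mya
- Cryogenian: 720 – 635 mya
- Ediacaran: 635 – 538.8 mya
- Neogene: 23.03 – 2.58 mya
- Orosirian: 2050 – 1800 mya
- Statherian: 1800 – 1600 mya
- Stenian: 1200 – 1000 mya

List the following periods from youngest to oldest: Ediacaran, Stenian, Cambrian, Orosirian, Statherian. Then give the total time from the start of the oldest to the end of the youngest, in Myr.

Cambrian → Ediacaran → Stenian → Statherian → Orosirian; total span 1564.6 Myr

From the excerpt: Ediacaran 635–538.8; Stenian 1200–1000; Cambrian 538.8–485.4; Orosirian 2050–1800; Statherian 1800–1600 (Ma).
Larger Ma is earlier, so the oldest is Orosirian and the youngest is Cambrian; youngest to oldest: Cambrian, Ediacaran, Stenian, Statherian, Orosirian.
Oldest start 2050 minus youngest end 485.4 gives 1564.6 Myr overall.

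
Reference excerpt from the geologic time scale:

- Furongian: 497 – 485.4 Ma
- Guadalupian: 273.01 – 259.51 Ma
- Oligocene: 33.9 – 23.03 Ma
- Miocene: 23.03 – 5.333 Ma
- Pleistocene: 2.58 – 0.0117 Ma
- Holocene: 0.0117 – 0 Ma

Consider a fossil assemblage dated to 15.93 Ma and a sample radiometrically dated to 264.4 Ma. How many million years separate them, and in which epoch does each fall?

248.47 million years apart; the first in the Miocene, the second in the Guadalupian

Elapsed time: 264.4 − 15.93 = 248.47 Myr.
15.93 Ma lies within 23.03–5.333 Ma: Miocene.
264.4 Ma lies within 273.01–259.51 Ma: Guadalupian.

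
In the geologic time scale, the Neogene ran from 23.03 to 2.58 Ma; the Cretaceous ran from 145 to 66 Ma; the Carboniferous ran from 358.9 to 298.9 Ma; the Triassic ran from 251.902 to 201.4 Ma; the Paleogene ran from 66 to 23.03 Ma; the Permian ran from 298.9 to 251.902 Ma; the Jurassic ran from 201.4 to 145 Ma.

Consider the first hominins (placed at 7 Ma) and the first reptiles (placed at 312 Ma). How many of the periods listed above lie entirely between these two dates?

312 Ma sits inside the Carboniferous (358.9–298.9) and 7 Ma inside the Neogene (23.03–2.58); neither of those is wholly between the two dates.
The listed periods lying completely between them are Permian, Triassic, Jurassic, Cretaceous, Paleogene — 5 in all.

5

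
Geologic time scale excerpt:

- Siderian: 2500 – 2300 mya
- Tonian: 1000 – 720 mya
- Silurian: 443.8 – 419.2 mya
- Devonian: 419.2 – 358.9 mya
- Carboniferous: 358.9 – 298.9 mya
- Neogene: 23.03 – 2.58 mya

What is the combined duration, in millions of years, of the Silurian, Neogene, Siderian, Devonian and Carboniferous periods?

Each duration: Silurian = 24.6; Neogene = 20.45; Siderian = 200; Devonian = 60.3; Carboniferous = 60.
Sum: 24.6 + 20.45 + 200 + 60.3 + 60 = 365.35 Myr.

365.35 million years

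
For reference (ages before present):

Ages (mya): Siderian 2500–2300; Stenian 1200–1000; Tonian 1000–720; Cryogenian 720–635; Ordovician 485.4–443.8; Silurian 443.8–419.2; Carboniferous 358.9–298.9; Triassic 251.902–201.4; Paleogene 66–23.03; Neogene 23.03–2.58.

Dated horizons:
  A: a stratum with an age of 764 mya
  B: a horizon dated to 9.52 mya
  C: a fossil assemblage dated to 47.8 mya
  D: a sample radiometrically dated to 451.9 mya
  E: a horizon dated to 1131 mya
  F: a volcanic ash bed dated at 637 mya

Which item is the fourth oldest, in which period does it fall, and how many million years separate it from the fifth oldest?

Larger Ma means older, so oldest first: E 1131 > A 764 > F 637 > D 451.9 > C 47.8 > B 9.52.
Counting 4 along gives D (451.9 Ma); the excerpt puts that inside the Ordovician, 485.4–443.8 Ma.
Next in line is C (47.8 Ma), and 451.9 − 47.8 = 404.1 Myr.

D, in the Ordovician; 404.1 million years to C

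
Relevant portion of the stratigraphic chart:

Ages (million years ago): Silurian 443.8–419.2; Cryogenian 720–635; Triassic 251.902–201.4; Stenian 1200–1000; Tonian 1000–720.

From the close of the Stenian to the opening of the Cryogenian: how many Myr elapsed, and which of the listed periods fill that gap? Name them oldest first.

280 million years; Tonian

The Stenian closes at 1000 Ma and the Cryogenian opens at 720 Ma, so the interval is 1000 − 720 = 280 Myr.
A period fits inside if it starts at or after 1000 Ma and ends at or before 720 Ma; oldest first that gives Tonian.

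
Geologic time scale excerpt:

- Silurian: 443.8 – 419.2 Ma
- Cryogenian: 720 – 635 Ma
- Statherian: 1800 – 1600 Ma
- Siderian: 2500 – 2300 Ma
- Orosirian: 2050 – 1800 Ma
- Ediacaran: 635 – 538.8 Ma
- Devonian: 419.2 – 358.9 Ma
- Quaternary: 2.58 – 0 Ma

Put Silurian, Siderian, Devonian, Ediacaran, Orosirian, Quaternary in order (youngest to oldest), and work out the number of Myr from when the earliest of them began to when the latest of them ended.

Quaternary → Devonian → Silurian → Ediacaran → Orosirian → Siderian; total span 2500 Myr

Start ages (Ma): Siderian 2500, Orosirian 2050, Ediacaran 635, Silurian 443.8, Devonian 419.2, Quaternary 2.58.
Ordered youngest to oldest: Quaternary, Devonian, Silurian, Ediacaran, Orosirian, Siderian.
Span = 2500 − 0 = 2500 Myr.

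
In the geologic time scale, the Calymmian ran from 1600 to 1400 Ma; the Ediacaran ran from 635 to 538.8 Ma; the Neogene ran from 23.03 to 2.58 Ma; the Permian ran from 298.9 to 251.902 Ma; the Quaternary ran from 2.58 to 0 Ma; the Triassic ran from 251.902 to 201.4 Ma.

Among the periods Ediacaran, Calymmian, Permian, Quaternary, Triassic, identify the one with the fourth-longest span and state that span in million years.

Start − end for each: Ediacaran 635 − 538.8 = 96.2; Calymmian 1600 − 1400 = 200; Permian 298.9 − 251.902 = 46.998; Quaternary 2.58 − 0 = 2.58; Triassic 251.902 − 201.4 = 50.502.
Ranking these from longest: Calymmian > Ediacaran > Triassic > Permian > Quaternary.
Position 4 in that ranking is Permian, which lasted 46.998 Myr.

Permian, 46.998 million years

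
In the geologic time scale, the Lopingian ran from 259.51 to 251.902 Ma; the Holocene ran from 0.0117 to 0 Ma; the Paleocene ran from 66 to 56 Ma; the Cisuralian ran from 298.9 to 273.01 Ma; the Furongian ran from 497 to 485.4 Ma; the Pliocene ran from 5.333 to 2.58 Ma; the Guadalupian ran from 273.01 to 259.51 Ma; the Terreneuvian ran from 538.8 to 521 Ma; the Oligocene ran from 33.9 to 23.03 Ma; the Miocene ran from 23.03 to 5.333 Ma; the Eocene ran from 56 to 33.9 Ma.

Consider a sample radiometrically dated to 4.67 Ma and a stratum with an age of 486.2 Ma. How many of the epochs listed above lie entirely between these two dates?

7

486.2 Ma sits inside the Furongian (497–485.4) and 4.67 Ma inside the Pliocene (5.333–2.58); neither of those is wholly between the two dates.
The listed epochs lying completely between them are Cisuralian, Guadalupian, Lopingian, Paleocene, Eocene, Oligocene, Miocene — 7 in all.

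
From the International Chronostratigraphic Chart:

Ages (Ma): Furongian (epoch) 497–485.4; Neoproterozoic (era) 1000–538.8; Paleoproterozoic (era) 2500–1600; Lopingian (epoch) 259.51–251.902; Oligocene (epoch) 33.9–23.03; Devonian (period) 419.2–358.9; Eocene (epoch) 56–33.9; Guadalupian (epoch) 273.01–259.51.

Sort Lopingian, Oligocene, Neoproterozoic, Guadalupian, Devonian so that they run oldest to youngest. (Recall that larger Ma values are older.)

Neoproterozoic, then Devonian, then Guadalupian, then Lopingian, then Oligocene

The oldest of these is Neoproterozoic (starts 1000 Ma) and the youngest is Oligocene (ends 23.03 Ma).
In between, by decreasing start age: Devonian (419.2), Guadalupian (273.01), Lopingian (259.51).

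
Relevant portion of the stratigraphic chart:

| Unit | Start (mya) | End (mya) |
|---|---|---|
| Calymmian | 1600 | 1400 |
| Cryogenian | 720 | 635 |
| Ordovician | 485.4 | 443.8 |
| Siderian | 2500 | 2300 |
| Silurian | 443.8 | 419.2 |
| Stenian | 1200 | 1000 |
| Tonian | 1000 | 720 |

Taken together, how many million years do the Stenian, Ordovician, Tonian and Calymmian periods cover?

721.6 million years

Duration is start − end for each: (1200 − 1000) + (485.4 − 443.8) + (1000 − 720) + (1600 − 1400).
That is 200 + 41.6 + 280 + 200, which totals 721.6 million years.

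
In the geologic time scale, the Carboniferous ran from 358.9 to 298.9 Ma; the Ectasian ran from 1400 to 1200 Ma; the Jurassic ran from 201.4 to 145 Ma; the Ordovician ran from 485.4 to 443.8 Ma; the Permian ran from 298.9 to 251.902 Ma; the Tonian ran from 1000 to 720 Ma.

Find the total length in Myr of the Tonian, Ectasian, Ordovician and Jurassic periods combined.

578 million years

Each duration: Tonian = 280; Ectasian = 200; Ordovician = 41.6; Jurassic = 56.4.
Sum: 280 + 200 + 41.6 + 56.4 = 578 Myr.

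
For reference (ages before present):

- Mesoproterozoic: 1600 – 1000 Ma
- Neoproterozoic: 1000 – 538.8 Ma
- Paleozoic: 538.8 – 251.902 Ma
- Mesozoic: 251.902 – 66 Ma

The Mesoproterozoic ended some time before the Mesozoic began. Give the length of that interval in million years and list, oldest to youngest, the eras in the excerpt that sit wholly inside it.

End of Mesoproterozoic = 1000 Ma; start of Mesozoic = 251.902 Ma.
Gap = 1000 − 251.902 = 748.098 Myr.
Eras wholly inside 1000–251.902 Ma: Neoproterozoic (1000–538.8), Paleozoic (538.8–251.902).

748.098 million years; Neoproterozoic, Paleozoic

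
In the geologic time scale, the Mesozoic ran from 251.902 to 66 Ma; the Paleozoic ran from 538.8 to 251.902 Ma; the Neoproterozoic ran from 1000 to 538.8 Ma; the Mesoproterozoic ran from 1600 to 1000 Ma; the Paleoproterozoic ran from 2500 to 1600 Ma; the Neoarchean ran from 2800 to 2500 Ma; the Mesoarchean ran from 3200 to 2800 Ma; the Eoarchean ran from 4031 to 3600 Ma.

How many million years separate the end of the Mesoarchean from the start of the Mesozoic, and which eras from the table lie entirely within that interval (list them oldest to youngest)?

The Mesoarchean closes at 2800 Ma and the Mesozoic opens at 251.902 Ma, so the interval is 2800 − 251.902 = 2548.098 Myr.
An era fits inside if it starts at or after 2800 Ma and ends at or before 251.902 Ma; oldest first that gives Neoarchean, Paleoproterozoic, Mesoproterozoic, Neoproterozoic, Paleozoic.

2548.098 million years; Neoarchean, Paleoproterozoic, Mesoproterozoic, Neoproterozoic, Paleozoic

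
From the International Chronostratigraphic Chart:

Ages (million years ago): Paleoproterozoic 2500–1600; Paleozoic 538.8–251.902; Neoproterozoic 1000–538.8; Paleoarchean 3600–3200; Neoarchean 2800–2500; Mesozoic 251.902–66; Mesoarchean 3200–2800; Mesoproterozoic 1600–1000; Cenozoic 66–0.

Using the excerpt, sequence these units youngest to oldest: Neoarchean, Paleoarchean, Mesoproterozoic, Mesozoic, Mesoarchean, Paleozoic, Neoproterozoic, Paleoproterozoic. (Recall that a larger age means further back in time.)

Sorting by start age (ascending Ma, since larger Ma = older): Mesozoic start 251.902, Paleozoic start 538.8, Neoproterozoic start 1000, Mesoproterozoic start 1600, Paleoproterozoic start 2500, Neoarchean start 2800, Mesoarchean start 3200, Paleoarchean start 3600.

Mesozoic → Paleozoic → Neoproterozoic → Mesoproterozoic → Paleoproterozoic → Neoarchean → Mesoarchean → Paleoarchean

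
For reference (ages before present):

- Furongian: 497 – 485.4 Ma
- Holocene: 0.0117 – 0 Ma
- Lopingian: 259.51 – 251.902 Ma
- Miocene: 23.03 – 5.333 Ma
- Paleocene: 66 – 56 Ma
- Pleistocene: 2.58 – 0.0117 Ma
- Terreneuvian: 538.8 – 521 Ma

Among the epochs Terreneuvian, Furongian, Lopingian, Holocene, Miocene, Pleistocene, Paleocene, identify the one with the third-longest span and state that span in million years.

Durations: Terreneuvian 17.8; Furongian 11.6; Lopingian 7.608; Holocene 0.0117; Miocene 17.697; Pleistocene 2.5683; Paleocene 10 Myr.
Sorted longest-first: Terreneuvian (17.8), Miocene (17.697), Furongian (11.6), Paleocene (10), Lopingian (7.608), Pleistocene (2.5683), Holocene (0.0117).
The third longest is Furongian at 11.6 Myr.

Furongian, 11.6 million years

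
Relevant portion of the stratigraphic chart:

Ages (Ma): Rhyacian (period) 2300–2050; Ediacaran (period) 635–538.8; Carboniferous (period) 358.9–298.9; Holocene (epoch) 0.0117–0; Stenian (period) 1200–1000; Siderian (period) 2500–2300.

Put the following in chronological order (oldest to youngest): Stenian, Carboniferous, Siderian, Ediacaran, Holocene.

The oldest of these is Siderian (starts 2500 Ma) and the youngest is Holocene (ends 0 Ma).
In between, by decreasing start age: Stenian (1200), Ediacaran (635), Carboniferous (358.9).

Siderian → Stenian → Ediacaran → Carboniferous → Holocene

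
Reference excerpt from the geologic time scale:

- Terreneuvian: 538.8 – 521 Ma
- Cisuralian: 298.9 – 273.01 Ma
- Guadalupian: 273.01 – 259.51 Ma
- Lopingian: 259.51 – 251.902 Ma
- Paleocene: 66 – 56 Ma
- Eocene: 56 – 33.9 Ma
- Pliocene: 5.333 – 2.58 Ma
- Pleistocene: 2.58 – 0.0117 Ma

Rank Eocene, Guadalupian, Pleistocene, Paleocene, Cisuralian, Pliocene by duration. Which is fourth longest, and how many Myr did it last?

Durations: Eocene 22.1; Guadalupian 13.5; Pleistocene 2.5683; Paleocene 10; Cisuralian 25.89; Pliocene 2.753 Myr.
Sorted longest-first: Cisuralian (25.89), Eocene (22.1), Guadalupian (13.5), Paleocene (10), Pliocene (2.753), Pleistocene (2.5683).
The fourth longest is Paleocene at 10 Myr.

Paleocene, 10 million years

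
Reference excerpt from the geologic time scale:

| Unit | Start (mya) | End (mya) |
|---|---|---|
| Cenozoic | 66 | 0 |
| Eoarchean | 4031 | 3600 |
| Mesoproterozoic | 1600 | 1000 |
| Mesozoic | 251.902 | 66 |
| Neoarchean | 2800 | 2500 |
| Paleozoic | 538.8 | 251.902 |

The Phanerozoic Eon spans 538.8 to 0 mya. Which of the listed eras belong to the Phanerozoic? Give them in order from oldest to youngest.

Paleozoic, Mesozoic, Cenozoic

Eras with both bounds inside 538.8–0 Ma: Paleozoic (538.8–251.902), Mesozoic (251.902–66), Cenozoic (66–0).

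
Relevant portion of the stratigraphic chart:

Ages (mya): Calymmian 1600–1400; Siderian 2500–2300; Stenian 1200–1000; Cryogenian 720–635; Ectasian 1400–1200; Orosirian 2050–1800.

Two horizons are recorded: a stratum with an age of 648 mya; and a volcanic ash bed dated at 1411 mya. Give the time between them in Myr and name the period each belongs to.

763 million years apart; the first in the Cryogenian, the second in the Calymmian

Elapsed time: 1411 − 648 = 763 Myr.
648 Ma lies within 720–635 Ma: Cryogenian.
1411 Ma lies within 1600–1400 Ma: Calymmian.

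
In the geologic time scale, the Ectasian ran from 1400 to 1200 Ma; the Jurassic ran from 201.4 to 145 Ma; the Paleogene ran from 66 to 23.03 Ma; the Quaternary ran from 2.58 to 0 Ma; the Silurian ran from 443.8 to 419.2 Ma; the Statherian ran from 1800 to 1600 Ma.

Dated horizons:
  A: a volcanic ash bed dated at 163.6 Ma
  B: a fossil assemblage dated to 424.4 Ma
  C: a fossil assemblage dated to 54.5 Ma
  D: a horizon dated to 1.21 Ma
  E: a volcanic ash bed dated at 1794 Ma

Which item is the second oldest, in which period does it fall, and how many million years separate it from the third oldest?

B, in the Silurian; 260.8 million years to A

Larger Ma means older, so oldest first: E 1794 > B 424.4 > A 163.6 > C 54.5 > D 1.21.
Counting 2 along gives B (424.4 Ma); the excerpt puts that inside the Silurian, 443.8–419.2 Ma.
Next in line is A (163.6 Ma), and 424.4 − 163.6 = 260.8 Myr.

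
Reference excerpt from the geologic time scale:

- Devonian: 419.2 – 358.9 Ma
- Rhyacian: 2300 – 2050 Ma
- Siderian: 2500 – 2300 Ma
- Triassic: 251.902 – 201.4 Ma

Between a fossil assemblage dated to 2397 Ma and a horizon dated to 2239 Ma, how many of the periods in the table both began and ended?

0

The older date is 2397 Ma and the younger is 2239 Ma.
No period both begins after 2397 Ma and ends before 2239 Ma, so the count is 0.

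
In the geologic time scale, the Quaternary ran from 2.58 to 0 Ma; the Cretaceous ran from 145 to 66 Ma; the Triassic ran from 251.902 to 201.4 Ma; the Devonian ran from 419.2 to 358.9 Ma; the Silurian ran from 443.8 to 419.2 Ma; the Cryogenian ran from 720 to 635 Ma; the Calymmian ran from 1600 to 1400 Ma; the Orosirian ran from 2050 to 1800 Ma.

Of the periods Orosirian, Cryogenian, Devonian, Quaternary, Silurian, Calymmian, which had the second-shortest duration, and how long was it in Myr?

Durations: Orosirian 250; Cryogenian 85; Devonian 60.3; Quaternary 2.58; Silurian 24.6; Calymmian 200 Myr.
Sorted shortest-first: Quaternary (2.58), Silurian (24.6), Devonian (60.3), Cryogenian (85), Calymmian (200), Orosirian (250).
The second shortest is Silurian at 24.6 Myr.

Silurian, 24.6 million years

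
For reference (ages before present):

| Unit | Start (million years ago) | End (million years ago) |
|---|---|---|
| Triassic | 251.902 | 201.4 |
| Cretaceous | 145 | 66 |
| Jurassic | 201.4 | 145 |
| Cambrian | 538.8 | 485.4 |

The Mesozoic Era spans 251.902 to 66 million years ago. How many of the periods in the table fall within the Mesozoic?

3

Periods inside 251.902–66 Ma: Triassic, Jurassic, Cretaceous — 3 in total.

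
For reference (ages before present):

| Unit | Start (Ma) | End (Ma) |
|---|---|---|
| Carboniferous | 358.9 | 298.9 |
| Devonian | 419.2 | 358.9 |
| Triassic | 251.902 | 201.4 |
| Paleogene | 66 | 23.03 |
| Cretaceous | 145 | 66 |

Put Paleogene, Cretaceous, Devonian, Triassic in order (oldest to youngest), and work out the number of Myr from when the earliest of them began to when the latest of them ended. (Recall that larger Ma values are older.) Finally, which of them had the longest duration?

Devonian → Triassic → Cretaceous → Paleogene; total span 396.17 Myr; longest is Cretaceous

From the excerpt: Paleogene 66–23.03; Cretaceous 145–66; Devonian 419.2–358.9; Triassic 251.902–201.4 (Ma).
Larger Ma is earlier, so the oldest is Devonian and the youngest is Paleogene; oldest to youngest: Devonian, Triassic, Cretaceous, Paleogene.
Oldest start 419.2 minus youngest end 23.03 gives 396.17 Myr overall.
Individual lengths (start − end): Triassic 50.502; Paleogene 42.97; Cretaceous 79; Devonian 60.3. The largest is Cretaceous at 79 Myr.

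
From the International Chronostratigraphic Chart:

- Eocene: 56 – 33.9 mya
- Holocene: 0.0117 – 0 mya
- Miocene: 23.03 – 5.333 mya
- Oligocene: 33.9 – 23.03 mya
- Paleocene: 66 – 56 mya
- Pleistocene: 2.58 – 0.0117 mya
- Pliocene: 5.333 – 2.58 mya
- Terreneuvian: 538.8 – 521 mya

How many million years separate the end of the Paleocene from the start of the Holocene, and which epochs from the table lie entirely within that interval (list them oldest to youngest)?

55.9883 million years; Eocene, Oligocene, Miocene, Pliocene, Pleistocene

End of Paleocene = 56 Ma; start of Holocene = 0.0117 Ma.
Gap = 56 − 0.0117 = 55.9883 Myr.
Epochs wholly inside 56–0.0117 Ma: Eocene (56–33.9), Oligocene (33.9–23.03), Miocene (23.03–5.333), Pliocene (5.333–2.58), Pleistocene (2.58–0.0117).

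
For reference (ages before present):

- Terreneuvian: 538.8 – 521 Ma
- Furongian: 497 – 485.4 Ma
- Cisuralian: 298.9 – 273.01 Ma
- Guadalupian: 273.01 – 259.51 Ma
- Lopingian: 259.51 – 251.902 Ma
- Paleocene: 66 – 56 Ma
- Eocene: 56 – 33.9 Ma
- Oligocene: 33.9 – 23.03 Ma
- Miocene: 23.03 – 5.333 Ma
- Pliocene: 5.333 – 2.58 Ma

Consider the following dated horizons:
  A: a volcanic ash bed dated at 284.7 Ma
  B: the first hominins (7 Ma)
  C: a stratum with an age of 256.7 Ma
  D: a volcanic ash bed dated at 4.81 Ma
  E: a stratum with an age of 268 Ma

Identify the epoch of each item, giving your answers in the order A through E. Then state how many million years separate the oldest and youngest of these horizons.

A — Cisuralian; B — Miocene; C — Lopingian; D — Pliocene; E — Guadalupian; span 279.89 million years

A: 284.7 Ma lies in 298.9–273.01 Ma, so Cisuralian.
B: 7 Ma lies in 23.03–5.333 Ma, so Miocene.
C: 256.7 Ma lies in 259.51–251.902 Ma, so Lopingian.
D: 4.81 Ma lies in 5.333–2.58 Ma, so Pliocene.
E: 268 Ma lies in 273.01–259.51 Ma, so Guadalupian.
Oldest = 284.7 Ma, youngest = 4.81 Ma → span 279.89 Myr.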